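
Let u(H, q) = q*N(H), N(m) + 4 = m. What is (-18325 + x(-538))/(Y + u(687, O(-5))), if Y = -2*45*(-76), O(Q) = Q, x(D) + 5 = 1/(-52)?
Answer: -953161/178100 ≈ -5.3518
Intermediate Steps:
N(m) = -4 + m
x(D) = -261/52 (x(D) = -5 + 1/(-52) = -5 - 1/52 = -261/52)
u(H, q) = q*(-4 + H)
Y = 6840 (Y = -90*(-76) = 6840)
(-18325 + x(-538))/(Y + u(687, O(-5))) = (-18325 - 261/52)/(6840 - 5*(-4 + 687)) = -953161/(52*(6840 - 5*683)) = -953161/(52*(6840 - 3415)) = -953161/52/3425 = -953161/52*1/3425 = -953161/178100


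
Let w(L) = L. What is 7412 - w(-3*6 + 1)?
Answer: 7429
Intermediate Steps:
7412 - w(-3*6 + 1) = 7412 - (-3*6 + 1) = 7412 - (-18 + 1) = 7412 - 1*(-17) = 7412 + 17 = 7429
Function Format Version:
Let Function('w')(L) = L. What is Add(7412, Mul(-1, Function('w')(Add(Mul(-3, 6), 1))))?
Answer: 7429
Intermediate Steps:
Add(7412, Mul(-1, Function('w')(Add(Mul(-3, 6), 1)))) = Add(7412, Mul(-1, Add(Mul(-3, 6), 1))) = Add(7412, Mul(-1, Add(-18, 1))) = Add(7412, Mul(-1, -17)) = Add(7412, 17) = 7429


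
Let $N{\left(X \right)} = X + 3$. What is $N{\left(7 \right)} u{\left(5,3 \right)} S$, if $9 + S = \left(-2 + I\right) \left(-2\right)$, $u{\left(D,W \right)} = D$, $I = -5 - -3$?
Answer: $-50$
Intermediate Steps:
$I = -2$ ($I = -5 + 3 = -2$)
$N{\left(X \right)} = 3 + X$
$S = -1$ ($S = -9 + \left(-2 - 2\right) \left(-2\right) = -9 - -8 = -9 + 8 = -1$)
$N{\left(7 \right)} u{\left(5,3 \right)} S = \left(3 + 7\right) 5 \left(-1\right) = 10 \cdot 5 \left(-1\right) = 50 \left(-1\right) = -50$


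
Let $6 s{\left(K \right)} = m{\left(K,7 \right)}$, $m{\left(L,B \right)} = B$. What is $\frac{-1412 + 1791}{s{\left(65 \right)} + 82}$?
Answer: $\frac{2274}{499} \approx 4.5571$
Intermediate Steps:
$s{\left(K \right)} = \frac{7}{6}$ ($s{\left(K \right)} = \frac{1}{6} \cdot 7 = \frac{7}{6}$)
$\frac{-1412 + 1791}{s{\left(65 \right)} + 82} = \frac{-1412 + 1791}{\frac{7}{6} + 82} = \frac{379}{\frac{499}{6}} = 379 \cdot \frac{6}{499} = \frac{2274}{499}$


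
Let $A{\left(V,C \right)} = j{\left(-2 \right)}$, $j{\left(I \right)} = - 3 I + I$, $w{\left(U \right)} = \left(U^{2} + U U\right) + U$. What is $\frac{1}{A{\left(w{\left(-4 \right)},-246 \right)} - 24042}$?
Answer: $- \frac{1}{24038} \approx -4.1601 \cdot 10^{-5}$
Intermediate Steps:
$w{\left(U \right)} = U + 2 U^{2}$ ($w{\left(U \right)} = \left(U^{2} + U^{2}\right) + U = 2 U^{2} + U = U + 2 U^{2}$)
$j{\left(I \right)} = - 2 I$
$A{\left(V,C \right)} = 4$ ($A{\left(V,C \right)} = \left(-2\right) \left(-2\right) = 4$)
$\frac{1}{A{\left(w{\left(-4 \right)},-246 \right)} - 24042} = \frac{1}{4 - 24042} = \frac{1}{-24038} = - \frac{1}{24038}$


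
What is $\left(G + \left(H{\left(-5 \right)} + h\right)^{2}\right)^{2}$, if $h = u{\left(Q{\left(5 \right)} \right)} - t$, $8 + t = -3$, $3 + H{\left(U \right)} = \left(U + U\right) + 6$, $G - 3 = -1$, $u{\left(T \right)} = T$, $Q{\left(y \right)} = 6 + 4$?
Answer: $39204$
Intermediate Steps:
$Q{\left(y \right)} = 10$
$G = 2$ ($G = 3 - 1 = 2$)
$H{\left(U \right)} = 3 + 2 U$ ($H{\left(U \right)} = -3 + \left(\left(U + U\right) + 6\right) = -3 + \left(2 U + 6\right) = -3 + \left(6 + 2 U\right) = 3 + 2 U$)
$t = -11$ ($t = -8 - 3 = -11$)
$h = 21$ ($h = 10 - -11 = 10 + 11 = 21$)
$\left(G + \left(H{\left(-5 \right)} + h\right)^{2}\right)^{2} = \left(2 + \left(\left(3 + 2 \left(-5\right)\right) + 21\right)^{2}\right)^{2} = \left(2 + \left(\left(3 - 10\right) + 21\right)^{2}\right)^{2} = \left(2 + \left(-7 + 21\right)^{2}\right)^{2} = \left(2 + 14^{2}\right)^{2} = \left(2 + 196\right)^{2} = 198^{2} = 39204$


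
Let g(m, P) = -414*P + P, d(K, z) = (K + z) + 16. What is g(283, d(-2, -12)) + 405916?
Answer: 405090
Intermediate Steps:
d(K, z) = 16 + K + z
g(m, P) = -413*P
g(283, d(-2, -12)) + 405916 = -413*(16 - 2 - 12) + 405916 = -413*2 + 405916 = -826 + 405916 = 405090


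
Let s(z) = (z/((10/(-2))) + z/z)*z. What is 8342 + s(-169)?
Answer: 12304/5 ≈ 2460.8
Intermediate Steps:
s(z) = z*(1 - z/5) (s(z) = (z/((10*(-½))) + 1)*z = (z/(-5) + 1)*z = (z*(-⅕) + 1)*z = (-z/5 + 1)*z = (1 - z/5)*z = z*(1 - z/5))
8342 + s(-169) = 8342 + (⅕)*(-169)*(5 - 1*(-169)) = 8342 + (⅕)*(-169)*(5 + 169) = 8342 + (⅕)*(-169)*174 = 8342 - 29406/5 = 12304/5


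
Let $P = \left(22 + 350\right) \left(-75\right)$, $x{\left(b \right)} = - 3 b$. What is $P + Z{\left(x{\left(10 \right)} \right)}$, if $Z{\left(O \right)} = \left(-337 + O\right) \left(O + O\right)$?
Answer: $-5880$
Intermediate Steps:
$Z{\left(O \right)} = 2 O \left(-337 + O\right)$ ($Z{\left(O \right)} = \left(-337 + O\right) 2 O = 2 O \left(-337 + O\right)$)
$P = -27900$ ($P = 372 \left(-75\right) = -27900$)
$P + Z{\left(x{\left(10 \right)} \right)} = -27900 + 2 \left(\left(-3\right) 10\right) \left(-337 - 30\right) = -27900 + 2 \left(-30\right) \left(-337 - 30\right) = -27900 + 2 \left(-30\right) \left(-367\right) = -27900 + 22020 = -5880$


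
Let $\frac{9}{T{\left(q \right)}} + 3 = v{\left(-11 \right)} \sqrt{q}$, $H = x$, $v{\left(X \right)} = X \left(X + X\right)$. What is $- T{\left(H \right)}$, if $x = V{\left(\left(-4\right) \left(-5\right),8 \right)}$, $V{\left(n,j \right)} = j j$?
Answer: $- \frac{9}{1933} \approx -0.004656$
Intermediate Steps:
$V{\left(n,j \right)} = j^{2}$
$v{\left(X \right)} = 2 X^{2}$ ($v{\left(X \right)} = X 2 X = 2 X^{2}$)
$x = 64$ ($x = 8^{2} = 64$)
$H = 64$
$T{\left(q \right)} = \frac{9}{-3 + 242 \sqrt{q}}$ ($T{\left(q \right)} = \frac{9}{-3 + 2 \left(-11\right)^{2} \sqrt{q}} = \frac{9}{-3 + 2 \cdot 121 \sqrt{q}} = \frac{9}{-3 + 242 \sqrt{q}}$)
$- T{\left(H \right)} = - \frac{9}{-3 + 242 \sqrt{64}} = - \frac{9}{-3 + 242 \cdot 8} = - \frac{9}{-3 + 1936} = - \frac{9}{1933}$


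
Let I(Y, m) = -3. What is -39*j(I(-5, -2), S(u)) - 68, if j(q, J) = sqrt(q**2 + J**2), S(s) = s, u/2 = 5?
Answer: -68 - 39*sqrt(109) ≈ -475.17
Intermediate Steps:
u = 10 (u = 2*5 = 10)
j(q, J) = sqrt(J**2 + q**2)
-39*j(I(-5, -2), S(u)) - 68 = -39*sqrt(10**2 + (-3)**2) - 68 = -39*sqrt(100 + 9) - 68 = -39*sqrt(109) - 68 = -68 - 39*sqrt(109)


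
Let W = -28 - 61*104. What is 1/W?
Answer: -1/6372 ≈ -0.00015694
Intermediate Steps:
W = -6372 (W = -28 - 6344 = -6372)
1/W = 1/(-6372) = -1/6372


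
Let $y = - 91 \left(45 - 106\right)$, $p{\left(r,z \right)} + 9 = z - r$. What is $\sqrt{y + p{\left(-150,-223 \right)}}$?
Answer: $\sqrt{5469} \approx 73.953$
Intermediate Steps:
$p{\left(r,z \right)} = -9 + z - r$ ($p{\left(r,z \right)} = -9 - \left(r - z\right) = -9 + z - r$)
$y = 5551$ ($y = \left(-91\right) \left(-61\right) = 5551$)
$\sqrt{y + p{\left(-150,-223 \right)}} = \sqrt{5551 - 82} = \sqrt{5469}$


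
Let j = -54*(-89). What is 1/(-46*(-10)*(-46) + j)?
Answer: -1/16354 ≈ -6.1147e-5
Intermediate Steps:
j = 4806
1/(-46*(-10)*(-46) + j) = 1/(-46*(-10)*(-46) + 4806) = 1/(460*(-46) + 4806) = 1/(-21160 + 4806) = 1/(-16354) = -1/16354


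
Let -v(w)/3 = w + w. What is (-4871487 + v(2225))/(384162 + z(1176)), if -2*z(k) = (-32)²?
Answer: -4884837/383650 ≈ -12.733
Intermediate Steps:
z(k) = -512 (z(k) = -½*(-32)² = -½*1024 = -512)
v(w) = -6*w (v(w) = -3*(w + w) = -6*w)
(-4871487 + v(2225))/(384162 + z(1176)) = (-4871487 - 6*2225)/(384162 - 512) = (-4871487 - 13350)/383650 = -4884837*1/383650 = -4884837/383650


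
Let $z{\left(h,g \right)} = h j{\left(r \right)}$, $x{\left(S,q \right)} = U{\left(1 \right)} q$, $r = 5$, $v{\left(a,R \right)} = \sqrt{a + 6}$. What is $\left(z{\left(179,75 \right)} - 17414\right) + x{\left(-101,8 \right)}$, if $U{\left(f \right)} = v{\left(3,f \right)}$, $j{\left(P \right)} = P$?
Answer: $-16495$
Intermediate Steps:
$v{\left(a,R \right)} = \sqrt{6 + a}$
$U{\left(f \right)} = 3$ ($U{\left(f \right)} = \sqrt{6 + 3} = \sqrt{9} = 3$)
$x{\left(S,q \right)} = 3 q$
$z{\left(h,g \right)} = 5 h$ ($z{\left(h,g \right)} = h 5 = 5 h$)
$\left(z{\left(179,75 \right)} - 17414\right) + x{\left(-101,8 \right)} = \left(5 \cdot 179 - 17414\right) + 3 \cdot 8 = \left(895 - 17414\right) + 24 = -16519 + 24 = -16495$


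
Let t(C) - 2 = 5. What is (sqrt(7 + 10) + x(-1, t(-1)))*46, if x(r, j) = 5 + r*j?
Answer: -92 + 46*sqrt(17) ≈ 97.663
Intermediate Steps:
t(C) = 7 (t(C) = 2 + 5 = 7)
x(r, j) = 5 + j*r
(sqrt(7 + 10) + x(-1, t(-1)))*46 = (sqrt(7 + 10) + (5 + 7*(-1)))*46 = (sqrt(17) + (5 - 7))*46 = (sqrt(17) - 2)*46 = (-2 + sqrt(17))*46 = -92 + 46*sqrt(17)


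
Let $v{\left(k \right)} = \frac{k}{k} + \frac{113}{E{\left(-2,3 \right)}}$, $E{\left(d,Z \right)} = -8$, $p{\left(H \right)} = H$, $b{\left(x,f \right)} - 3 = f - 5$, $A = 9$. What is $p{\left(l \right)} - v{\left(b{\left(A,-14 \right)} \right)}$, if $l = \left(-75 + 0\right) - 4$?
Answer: $- \frac{527}{8} \approx -65.875$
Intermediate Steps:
$b{\left(x,f \right)} = -2 + f$ ($b{\left(x,f \right)} = 3 + \left(f - 5\right) = 3 + \left(-5 + f\right) = -2 + f$)
$l = -79$ ($l = -75 - 4 = -79$)
$v{\left(k \right)} = - \frac{105}{8}$ ($v{\left(k \right)} = \frac{k}{k} + \frac{113}{-8} = 1 + 113 \left(- \frac{1}{8}\right) = 1 - \frac{113}{8} = - \frac{105}{8}$)
$p{\left(l \right)} - v{\left(b{\left(A,-14 \right)} \right)} = -79 - - \frac{105}{8} = -79 + \frac{105}{8} = - \frac{527}{8}$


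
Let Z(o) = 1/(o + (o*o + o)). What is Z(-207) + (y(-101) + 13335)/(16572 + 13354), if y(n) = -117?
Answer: 280467878/634954905 ≈ 0.44171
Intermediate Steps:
Z(o) = 1/(o² + 2*o) (Z(o) = 1/(o + (o² + o)) = 1/(o + (o + o²)) = 1/(o² + 2*o))
Z(-207) + (y(-101) + 13335)/(16572 + 13354) = 1/((-207)*(2 - 207)) + (-117 + 13335)/(16572 + 13354) = -1/207/(-205) + 13218/29926 = -1/207*(-1/205) + 13218*(1/29926) = 1/42435 + 6609/14963 = 280467878/634954905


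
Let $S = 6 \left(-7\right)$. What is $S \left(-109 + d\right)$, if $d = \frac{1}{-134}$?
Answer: $\frac{306747}{67} \approx 4578.3$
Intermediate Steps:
$d = - \frac{1}{134} \approx -0.0074627$
$S = -42$
$S \left(-109 + d\right) = - 42 \left(-109 - \frac{1}{134}\right) = \left(-42\right) \left(- \frac{14607}{134}\right) = \frac{306747}{67}$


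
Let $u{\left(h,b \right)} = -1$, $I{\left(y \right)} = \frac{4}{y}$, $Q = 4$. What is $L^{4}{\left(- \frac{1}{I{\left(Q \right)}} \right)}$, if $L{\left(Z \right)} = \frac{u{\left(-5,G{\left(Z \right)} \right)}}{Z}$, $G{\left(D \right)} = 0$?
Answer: $1$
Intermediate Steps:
$L{\left(Z \right)} = - \frac{1}{Z}$
$L^{4}{\left(- \frac{1}{I{\left(Q \right)}} \right)} = \left(- \frac{1}{\left(-1\right) \frac{1}{4 \cdot \frac{1}{4}}}\right)^{4} = \left(- \frac{1}{\left(-1\right) 1^{-1}}\right)^{4} = \left(- \frac{1}{\left(-1\right) 1}\right)^{4} = \left(- \frac{1}{-1}\right)^{4} = \left(\left(-1\right) \left(-1\right)\right)^{4} = 1^{4} = 1$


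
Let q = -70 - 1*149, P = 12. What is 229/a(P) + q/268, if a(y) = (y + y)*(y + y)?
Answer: -16193/38592 ≈ -0.41959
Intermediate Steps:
q = -219 (q = -70 - 149 = -219)
a(y) = 4*y² (a(y) = (2*y)*(2*y) = 4*y²)
229/a(P) + q/268 = 229/((4*12²)) - 219/268 = 229/((4*144)) - 219*1/268 = 229/576 - 219/268 = -16193/38592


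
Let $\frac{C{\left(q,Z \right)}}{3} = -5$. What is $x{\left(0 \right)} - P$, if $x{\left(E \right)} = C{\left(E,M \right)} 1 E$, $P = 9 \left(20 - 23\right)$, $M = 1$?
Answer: $27$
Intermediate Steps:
$C{\left(q,Z \right)} = -15$ ($C{\left(q,Z \right)} = 3 \left(-5\right) = -15$)
$P = -27$ ($P = 9 \left(-3\right) = -27$)
$x{\left(E \right)} = - 15 E$ ($x{\left(E \right)} = \left(-15\right) 1 E = - 15 E$)
$x{\left(0 \right)} - P = \left(-15\right) 0 - -27 = 0 + 27 = 27$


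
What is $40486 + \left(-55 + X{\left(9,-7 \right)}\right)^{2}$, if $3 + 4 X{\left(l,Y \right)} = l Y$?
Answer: $\frac{182393}{4} \approx 45598.0$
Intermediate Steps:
$X{\left(l,Y \right)} = - \frac{3}{4} + \frac{Y l}{4}$ ($X{\left(l,Y \right)} = - \frac{3}{4} + \frac{l Y}{4} = - \frac{3}{4} + \frac{Y l}{4}$)
$40486 + \left(-55 + X{\left(9,-7 \right)}\right)^{2} = 40486 + \left(-55 + \left(- \frac{3}{4} + \frac{1}{4} \left(-7\right) 9\right)\right)^{2} = 40486 + \left(-55 - \frac{33}{2}\right)^{2} = 40486 + \left(- \frac{143}{2}\right)^{2} = 40486 + \frac{20449}{4} = \frac{182393}{4}$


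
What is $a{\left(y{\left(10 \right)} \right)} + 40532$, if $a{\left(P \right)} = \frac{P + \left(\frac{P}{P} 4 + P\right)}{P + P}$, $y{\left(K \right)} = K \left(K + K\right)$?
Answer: $\frac{4053301}{100} \approx 40533.0$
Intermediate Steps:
$y{\left(K \right)} = 2 K^{2}$ ($y{\left(K \right)} = K 2 K = 2 K^{2}$)
$a{\left(P \right)} = \frac{4 + 2 P}{2 P}$ ($a{\left(P \right)} = \frac{P + \left(1 \cdot 4 + P\right)}{2 P} = \left(P + \left(4 + P\right)\right) \frac{1}{2 P} = \left(4 + 2 P\right) \frac{1}{2 P} = \frac{4 + 2 P}{2 P}$)
$a{\left(y{\left(10 \right)} \right)} + 40532 = \frac{2 + 2 \cdot 10^{2}}{2 \cdot 10^{2}} + 40532 = \frac{2 + 2 \cdot 100}{2 \cdot 100} + 40532 = \frac{2 + 200}{200} + 40532 = \frac{1}{200} \cdot 202 + 40532 = \frac{101}{100} + 40532 = \frac{4053301}{100}$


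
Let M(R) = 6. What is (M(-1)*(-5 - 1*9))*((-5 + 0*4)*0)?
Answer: 0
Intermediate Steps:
(M(-1)*(-5 - 1*9))*((-5 + 0*4)*0) = (6*(-5 - 1*9))*((-5 + 0*4)*0) = (6*(-5 - 9))*((-5 + 0)*0) = (6*(-14))*(-5*0) = -84*0 = 0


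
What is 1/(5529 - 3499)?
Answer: 1/2030 ≈ 0.00049261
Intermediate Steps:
1/(5529 - 3499) = 1/2030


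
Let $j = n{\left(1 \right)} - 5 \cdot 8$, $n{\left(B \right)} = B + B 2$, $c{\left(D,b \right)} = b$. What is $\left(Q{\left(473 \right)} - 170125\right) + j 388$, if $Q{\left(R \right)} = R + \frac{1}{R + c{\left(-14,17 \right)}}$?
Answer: $- \frac{90163919}{490} \approx -1.8401 \cdot 10^{5}$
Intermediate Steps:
$n{\left(B \right)} = 3 B$ ($n{\left(B \right)} = B + 2 B = 3 B$)
$j = -37$ ($j = 3 \cdot 1 - 5 \cdot 8 = 3 - 40 = -37$)
$Q{\left(R \right)} = R + \frac{1}{17 + R}$ ($Q{\left(R \right)} = R + \frac{1}{R + 17} = R + \frac{1}{17 + R}$)
$\left(Q{\left(473 \right)} - 170125\right) + j 388 = \left(\frac{1 + 473^{2} + 17 \cdot 473}{17 + 473} - 170125\right) - 14356 = \left(\frac{1 + 223729 + 8041}{490} - 170125\right) - 14356 = \left(\frac{1}{490} \cdot 231771 - 170125\right) - 14356 = \left(\frac{231771}{490} - 170125\right) - 14356 = - \frac{83129479}{490} - 14356 = - \frac{90163919}{490}$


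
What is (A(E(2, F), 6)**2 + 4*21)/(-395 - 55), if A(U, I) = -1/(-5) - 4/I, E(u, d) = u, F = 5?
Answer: -18949/101250 ≈ -0.18715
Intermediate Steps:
A(U, I) = 1/5 - 4/I (A(U, I) = -1*(-1/5) - 4/I = 1/5 - 4/I)
(A(E(2, F), 6)**2 + 4*21)/(-395 - 55) = (((1/5)*(-20 + 6)/6)**2 + 4*21)/(-395 - 55) = (((1/5)*(1/6)*(-14))**2 + 84)/(-450) = -((-7/15)**2 + 84)/450 = -(49/225 + 84)/450 = -1/450*18949/225 = -18949/101250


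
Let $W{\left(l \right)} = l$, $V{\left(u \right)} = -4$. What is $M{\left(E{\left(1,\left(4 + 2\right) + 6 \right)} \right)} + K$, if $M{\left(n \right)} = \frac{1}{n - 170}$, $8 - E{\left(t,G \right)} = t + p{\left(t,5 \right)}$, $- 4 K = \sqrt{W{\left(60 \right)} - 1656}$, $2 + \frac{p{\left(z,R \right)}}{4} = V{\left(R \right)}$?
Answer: $- \frac{1}{139} - \frac{i \sqrt{399}}{2} \approx -0.0071942 - 9.9875 i$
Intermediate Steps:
$p{\left(z,R \right)} = -24$ ($p{\left(z,R \right)} = -8 + 4 \left(-4\right) = -8 - 16 = -24$)
$K = - \frac{i \sqrt{399}}{2}$ ($K = - \frac{\sqrt{60 - 1656}}{4} = - \frac{\sqrt{-1596}}{4} = - \frac{2 i \sqrt{399}}{4} = - \frac{i \sqrt{399}}{2} \approx - 9.9875 i$)
$E{\left(t,G \right)} = 32 - t$ ($E{\left(t,G \right)} = 8 - \left(t - 24\right) = 8 - \left(-24 + t\right) = 32 - t$)
$M{\left(n \right)} = \frac{1}{-170 + n}$
$M{\left(E{\left(1,\left(4 + 2\right) + 6 \right)} \right)} + K = \frac{1}{-170 + \left(32 - 1\right)} - \frac{i \sqrt{399}}{2} = \frac{1}{-170 + 31} - \frac{i \sqrt{399}}{2} = \frac{1}{-139} - \frac{i \sqrt{399}}{2} = - \frac{1}{139} - \frac{i \sqrt{399}}{2}$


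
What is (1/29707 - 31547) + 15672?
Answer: -471598624/29707 ≈ -15875.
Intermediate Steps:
(1/29707 - 31547) + 15672 = -937166728/29707 + 15672 = -471598624/29707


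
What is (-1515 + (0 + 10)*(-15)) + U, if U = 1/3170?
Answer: -5278049/3170 ≈ -1665.0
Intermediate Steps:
U = 1/3170 ≈ 0.00031546
(-1515 + (0 + 10)*(-15)) + U = (-1515 + (0 + 10)*(-15)) + 1/3170 = (-1515 + 10*(-15)) + 1/3170 = (-1515 - 150) + 1/3170 = -1665 + 1/3170 = -5278049/3170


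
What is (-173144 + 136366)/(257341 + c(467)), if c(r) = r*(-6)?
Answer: -36778/254539 ≈ -0.14449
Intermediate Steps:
c(r) = -6*r
(-173144 + 136366)/(257341 + c(467)) = (-173144 + 136366)/(257341 - 6*467) = -36778/(257341 - 2802) = -36778/254539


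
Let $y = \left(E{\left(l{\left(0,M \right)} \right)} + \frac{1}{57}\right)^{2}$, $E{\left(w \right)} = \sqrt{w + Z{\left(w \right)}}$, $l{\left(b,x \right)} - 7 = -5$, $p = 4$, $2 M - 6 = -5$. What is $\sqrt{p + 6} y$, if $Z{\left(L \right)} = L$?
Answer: $\frac{13225 \sqrt{10}}{3249} \approx 12.872$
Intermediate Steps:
$M = \frac{1}{2}$ ($M = 3 + \frac{1}{2} \left(-5\right) = 3 - \frac{5}{2} = \frac{1}{2} \approx 0.5$)
$l{\left(b,x \right)} = 2$ ($l{\left(b,x \right)} = 7 - 5 = 2$)
$E{\left(w \right)} = \sqrt{2} \sqrt{w}$ ($E{\left(w \right)} = \sqrt{w + w} = \sqrt{2 w} = \sqrt{2} \sqrt{w}$)
$y = \frac{13225}{3249}$ ($y = \left(\sqrt{2} \sqrt{2} + \frac{1}{57}\right)^{2} = \left(2 + \frac{1}{57}\right)^{2} = \left(\frac{115}{57}\right)^{2} = \frac{13225}{3249} \approx 4.0705$)
$\sqrt{p + 6} y = \sqrt{4 + 6} \cdot \frac{13225}{3249} = \sqrt{10} \cdot \frac{13225}{3249} = \frac{13225 \sqrt{10}}{3249}$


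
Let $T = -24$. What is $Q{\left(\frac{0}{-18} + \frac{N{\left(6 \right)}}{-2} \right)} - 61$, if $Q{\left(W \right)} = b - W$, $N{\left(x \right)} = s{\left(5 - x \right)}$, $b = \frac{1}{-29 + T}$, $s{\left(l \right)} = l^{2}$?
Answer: $- \frac{6415}{106} \approx -60.519$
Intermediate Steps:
$b = - \frac{1}{53}$ ($b = \frac{1}{-29 - 24} = \frac{1}{-53} = - \frac{1}{53} \approx -0.018868$)
$N{\left(x \right)} = \left(5 - x\right)^{2}$
$Q{\left(W \right)} = - \frac{1}{53} - W$
$Q{\left(\frac{0}{-18} + \frac{N{\left(6 \right)}}{-2} \right)} - 61 = \left(- \frac{1}{53} - \left(\frac{0}{-18} + \frac{\left(-5 + 6\right)^{2}}{-2}\right)\right) - 61 = \left(- \frac{1}{53} - \left(0 \left(- \frac{1}{18}\right) + 1^{2} \left(- \frac{1}{2}\right)\right)\right) - 61 = \left(- \frac{1}{53} - \left(0 + 1 \left(- \frac{1}{2}\right)\right)\right) - 61 = \left(- \frac{1}{53} - \left(0 - \frac{1}{2}\right)\right) - 61 = \left(- \frac{1}{53} - - \frac{1}{2}\right) - 61 = \left(- \frac{1}{53} + \frac{1}{2}\right) - 61 = \frac{51}{106} - 61 = - \frac{6415}{106}$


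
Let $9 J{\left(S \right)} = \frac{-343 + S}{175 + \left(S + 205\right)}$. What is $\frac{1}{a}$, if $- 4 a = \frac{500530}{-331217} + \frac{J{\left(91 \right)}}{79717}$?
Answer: $\frac{24872215304838}{9396631264393} \approx 2.6469$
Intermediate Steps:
$J{\left(S \right)} = \frac{-343 + S}{9 \left(380 + S\right)}$ ($J{\left(S \right)} = \frac{\left(-343 + S\right) \frac{1}{175 + \left(S + 205\right)}}{9} = \frac{\left(-343 + S\right) \frac{1}{175 + \left(205 + S\right)}}{9} = \frac{\left(-343 + S\right) \frac{1}{380 + S}}{9} = \frac{\frac{1}{380 + S} \left(-343 + S\right)}{9} = \frac{-343 + S}{9 \left(380 + S\right)}$)
$a = \frac{9396631264393}{24872215304838}$ ($a = - \frac{\frac{500530}{-331217} + \frac{\frac{1}{9} \frac{1}{380 + 91} \left(-343 + 91\right)}{79717}}{4} = - \frac{500530 \left(- \frac{1}{331217}\right) + \frac{1}{9} \cdot \frac{1}{471} \left(-252\right) \frac{1}{79717}}{4} = - \frac{- \frac{500530}{331217} + \frac{1}{9} \cdot \frac{1}{471} \left(-252\right) \frac{1}{79717}}{4} = - \frac{- \frac{500530}{331217} - \frac{28}{37546707}}{4} = \left(- \frac{1}{4}\right) \left(- \frac{18793262528786}{12436107652419}\right) = \frac{9396631264393}{24872215304838} \approx 0.3778$)
$\frac{1}{a} = \frac{1}{\frac{9396631264393}{24872215304838}} = \frac{24872215304838}{9396631264393}$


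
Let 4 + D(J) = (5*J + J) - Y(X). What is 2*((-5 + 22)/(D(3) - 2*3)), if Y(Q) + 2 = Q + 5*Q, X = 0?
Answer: 17/5 ≈ 3.4000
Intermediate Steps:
Y(Q) = -2 + 6*Q (Y(Q) = -2 + (Q + 5*Q) = -2 + 6*Q)
D(J) = -2 + 6*J (D(J) = -4 + ((5*J + J) - (-2 + 6*0)) = -4 + (6*J - (-2 + 0)) = -4 + (6*J - 1*(-2)) = -4 + (6*J + 2) = -4 + (2 + 6*J) = -2 + 6*J)
2*((-5 + 22)/(D(3) - 2*3)) = 2*((-5 + 22)/((-2 + 6*3) - 2*3)) = 2*(17/((-2 + 18) - 6)) = 2*(17/(16 - 6)) = 2*(17/10) = 17/5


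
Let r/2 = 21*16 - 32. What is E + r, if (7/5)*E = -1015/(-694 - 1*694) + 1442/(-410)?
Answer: 34486825/56908 ≈ 606.01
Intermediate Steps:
E = -113239/56908 (E = 5*(-1015/(-694 - 1*694) + 1442/(-410))/7 = 5*(-1015/(-694 - 694) + 1442*(-1/410))/7 = 5*(-1015/(-1388) - 721/205)/7 = 5*(-1015*(-1/1388) - 721/205)/7 = 5*(1015/1388 - 721/205)/7 = (5/7)*(-792673/284540) = -113239/56908 ≈ -1.9899)
r = 608 (r = 2*(21*16 - 32) = 2*(336 - 32) = 2*304 = 608)
E + r = -113239/56908 + 608 = 34486825/56908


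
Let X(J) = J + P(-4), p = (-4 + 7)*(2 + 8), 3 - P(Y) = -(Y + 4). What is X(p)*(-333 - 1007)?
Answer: -44220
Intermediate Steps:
P(Y) = 7 + Y (P(Y) = 3 - (-1)*(Y + 4) = 3 - (-1)*(4 + Y) = 3 - (-4 - Y) = 3 + (4 + Y) = 7 + Y)
p = 30 (p = 3*10 = 30)
X(J) = 3 + J (X(J) = J + (7 - 4) = J + 3 = 3 + J)
X(p)*(-333 - 1007) = (3 + 30)*(-333 - 1007) = 33*(-1340) = -44220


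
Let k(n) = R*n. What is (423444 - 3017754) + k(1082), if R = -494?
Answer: -3128818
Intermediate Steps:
k(n) = -494*n
(423444 - 3017754) + k(1082) = (423444 - 3017754) - 494*1082 = -2594310 - 534508 = -3128818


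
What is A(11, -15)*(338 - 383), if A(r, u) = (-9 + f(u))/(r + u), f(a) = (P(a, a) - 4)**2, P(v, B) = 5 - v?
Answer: 11115/4 ≈ 2778.8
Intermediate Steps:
f(a) = (1 - a)**2 (f(a) = ((5 - a) - 4)**2 = (1 - a)**2)
A(r, u) = (-9 + (-1 + u)**2)/(r + u)
A(11, -15)*(338 - 383) = ((-9 + (-1 - 15)**2)/(11 - 15))*(338 - 383) = ((-9 + (-16)**2)/(-4))*(-45) = -(-9 + 256)/4*(-45) = -1/4*247*(-45) = -247/4*(-45) = 11115/4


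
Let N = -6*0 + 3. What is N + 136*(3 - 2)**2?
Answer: 139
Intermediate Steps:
N = 3 (N = 0 + 3 = 3)
N + 136*(3 - 2)**2 = 3 + 136*(3 - 2)**2 = 3 + 136*1**2 = 3 + 136*1 = 3 + 136 = 139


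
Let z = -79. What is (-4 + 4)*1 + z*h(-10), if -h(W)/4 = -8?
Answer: -2528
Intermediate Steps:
h(W) = 32 (h(W) = -4*(-8) = 32)
(-4 + 4)*1 + z*h(-10) = (-4 + 4)*1 - 79*32 = 0*1 - 2528 = 0 - 2528 = -2528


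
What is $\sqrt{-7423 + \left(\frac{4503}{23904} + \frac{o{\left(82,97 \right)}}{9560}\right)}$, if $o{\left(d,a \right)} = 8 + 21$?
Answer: $\frac{i \sqrt{42061304733304110}}{2380440} \approx 86.156 i$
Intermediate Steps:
$o{\left(d,a \right)} = 29$
$\sqrt{-7423 + \left(\frac{4503}{23904} + \frac{o{\left(82,97 \right)}}{9560}\right)} = \sqrt{-7423 + \left(\frac{4503}{23904} + \frac{29}{9560}\right)} = \sqrt{-7423 + \left(4503 \cdot \frac{1}{23904} + 29 \cdot \frac{1}{9560}\right)} = \sqrt{-7423 + \left(\frac{1501}{7968} + \frac{29}{9560}\right)} = \sqrt{-7423 + \frac{1822579}{9521760}} = \sqrt{- \frac{70678201901}{9521760}} = \frac{i \sqrt{42061304733304110}}{2380440}$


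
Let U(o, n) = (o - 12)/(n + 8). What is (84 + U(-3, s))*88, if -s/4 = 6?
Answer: 14949/2 ≈ 7474.5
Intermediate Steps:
s = -24 (s = -4*6 = -24)
U(o, n) = (-12 + o)/(8 + n)
(84 + U(-3, s))*88 = (84 + (-12 - 3)/(8 - 24))*88 = (84 - 15/(-16))*88 = (84 - 1/16*(-15))*88 = (84 + 15/16)*88 = (1359/16)*88 = 14949/2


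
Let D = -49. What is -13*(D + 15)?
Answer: 442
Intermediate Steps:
-13*(D + 15) = -13*(-49 + 15) = -13*(-34) = 442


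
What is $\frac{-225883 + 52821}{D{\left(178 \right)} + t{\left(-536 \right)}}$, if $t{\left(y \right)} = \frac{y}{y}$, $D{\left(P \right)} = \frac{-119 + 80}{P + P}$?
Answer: $- \frac{61610072}{317} \approx -1.9435 \cdot 10^{5}$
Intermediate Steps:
$D{\left(P \right)} = - \frac{39}{2 P}$
$t{\left(y \right)} = 1$
$\frac{-225883 + 52821}{D{\left(178 \right)} + t{\left(-536 \right)}} = \frac{-225883 + 52821}{- \frac{39}{2 \cdot 178} + 1} = - \frac{173062}{\left(- \frac{39}{2}\right) \frac{1}{178} + 1} = - \frac{173062}{- \frac{39}{356} + 1} = - \frac{173062}{\frac{317}{356}} = \left(-173062\right) \frac{356}{317} = - \frac{61610072}{317}$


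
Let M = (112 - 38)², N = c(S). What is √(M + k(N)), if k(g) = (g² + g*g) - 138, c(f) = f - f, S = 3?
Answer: √5338 ≈ 73.062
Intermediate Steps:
c(f) = 0
N = 0
M = 5476 (M = 74² = 5476)
k(g) = -138 + 2*g² (k(g) = (g² + g²) - 138 = 2*g² - 138 = -138 + 2*g²)
√(M + k(N)) = √(5476 + (-138 + 2*0²)) = √(5476 + (-138 + 2*0)) = √(5476 + (-138 + 0)) = √(5476 - 138) = √5338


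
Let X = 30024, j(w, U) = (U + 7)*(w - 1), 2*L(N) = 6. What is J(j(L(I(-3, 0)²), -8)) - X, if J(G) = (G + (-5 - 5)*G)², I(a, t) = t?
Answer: -29700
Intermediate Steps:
L(N) = 3 (L(N) = (½)*6 = 3)
j(w, U) = (-1 + w)*(7 + U) (j(w, U) = (7 + U)*(-1 + w) = (-1 + w)*(7 + U))
J(G) = 81*G² (J(G) = (G - 10*G)² = (-9*G)² = 81*G²)
J(j(L(I(-3, 0)²), -8)) - X = 81*(-7 - 1*(-8) + 7*3 - 8*3)² - 1*30024 = 81*(-7 + 8 + 21 - 24)² - 30024 = 81*(-2)² - 30024 = 81*4 - 30024 = 324 - 30024 = -29700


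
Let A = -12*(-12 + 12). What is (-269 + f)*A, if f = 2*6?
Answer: 0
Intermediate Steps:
A = 0 (A = -12*0 = 0)
f = 12
(-269 + f)*A = (-269 + 12)*0 = -257*0 = 0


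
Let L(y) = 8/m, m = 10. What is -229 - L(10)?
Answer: -1149/5 ≈ -229.80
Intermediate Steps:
L(y) = ⅘ (L(y) = 8/10 = 8*(⅒) = ⅘)
-229 - L(10) = -229 - 1*⅘ = -229 - ⅘ = -1149/5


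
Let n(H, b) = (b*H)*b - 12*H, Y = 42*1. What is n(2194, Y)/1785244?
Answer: 960972/446311 ≈ 2.1531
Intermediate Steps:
Y = 42
n(H, b) = -12*H + H*b**2 (n(H, b) = (H*b)*b - 12*H = H*b**2 - 12*H = -12*H + H*b**2)
n(2194, Y)/1785244 = (2194*(-12 + 42**2))/1785244 = (2194*(-12 + 1764))*(1/1785244) = (2194*1752)*(1/1785244) = 3843888*(1/1785244) = 960972/446311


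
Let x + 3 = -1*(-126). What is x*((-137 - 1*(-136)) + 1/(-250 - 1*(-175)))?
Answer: -3116/25 ≈ -124.64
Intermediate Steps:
x = 123 (x = -3 - 1*(-126) = -3 + 126 = 123)
x*((-137 - 1*(-136)) + 1/(-250 - 1*(-175))) = 123*((-137 - 1*(-136)) + 1/(-250 - 1*(-175))) = 123*((-137 + 136) + 1/(-250 + 175)) = 123*(-1 + 1/(-75)) = 123*(-1 - 1/75) = 123*(-76/75) = -3116/25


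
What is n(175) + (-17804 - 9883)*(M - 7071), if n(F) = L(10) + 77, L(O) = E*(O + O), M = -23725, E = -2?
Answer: 852648889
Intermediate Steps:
L(O) = -4*O (L(O) = -2*(O + O) = -4*O)
n(F) = 37 (n(F) = -4*10 + 77 = -40 + 77 = 37)
n(175) + (-17804 - 9883)*(M - 7071) = 37 + (-17804 - 9883)*(-23725 - 7071) = 37 - 27687*(-30796) = 37 + 852648852 = 852648889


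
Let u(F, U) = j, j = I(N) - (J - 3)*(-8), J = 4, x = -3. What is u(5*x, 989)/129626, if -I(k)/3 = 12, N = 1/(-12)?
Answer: -2/9259 ≈ -0.00021601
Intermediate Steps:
N = -1/12 ≈ -0.083333
I(k) = -36 (I(k) = -3*12 = -36)
j = -28 (j = -36 - (4 - 3)*(-8) = -36 - (-8) = -36 - 1*(-8) = -36 + 8 = -28)
u(F, U) = -28
u(5*x, 989)/129626 = -28/129626 = -28*1/129626 = -2/9259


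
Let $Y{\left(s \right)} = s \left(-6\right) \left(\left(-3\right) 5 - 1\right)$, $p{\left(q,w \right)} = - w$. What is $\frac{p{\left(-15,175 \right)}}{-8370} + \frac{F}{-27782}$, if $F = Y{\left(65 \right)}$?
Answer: $- \frac{4736695}{23253534} \approx -0.2037$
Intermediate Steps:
$Y{\left(s \right)} = 96 s$ ($Y{\left(s \right)} = - 6 s \left(-15 - 1\right) = - 6 s \left(-16\right) = 96 s$)
$F = 6240$ ($F = 96 \cdot 65 = 6240$)
$\frac{p{\left(-15,175 \right)}}{-8370} + \frac{F}{-27782} = \frac{\left(-1\right) 175}{-8370} + \frac{6240}{-27782} = \left(-175\right) \left(- \frac{1}{8370}\right) + 6240 \left(- \frac{1}{27782}\right) = \frac{35}{1674} - \frac{3120}{13891} = - \frac{4736695}{23253534}$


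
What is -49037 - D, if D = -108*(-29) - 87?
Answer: -52082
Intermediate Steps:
D = 3045 (D = 3132 - 87 = 3045)
-49037 - D = -49037 - 1*3045 = -49037 - 3045 = -52082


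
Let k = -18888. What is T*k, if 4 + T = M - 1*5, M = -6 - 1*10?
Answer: 472200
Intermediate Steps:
M = -16 (M = -6 - 10 = -16)
T = -25 (T = -4 + (-16 - 1*5) = -4 + (-16 - 5) = -4 - 21 = -25)
T*k = -25*(-18888) = 472200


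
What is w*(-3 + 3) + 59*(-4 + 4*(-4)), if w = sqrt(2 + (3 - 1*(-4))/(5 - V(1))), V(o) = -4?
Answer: -1180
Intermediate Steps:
w = 5/3 (w = sqrt(2 + (3 - 1*(-4))/(5 - 1*(-4))) = sqrt(2 + (3 + 4)/(5 + 4)) = sqrt(2 + 7/9) = sqrt(25/9) = 5/3 ≈ 1.6667)
w*(-3 + 3) + 59*(-4 + 4*(-4)) = 5*(-3 + 3)/3 + 59*(-4 + 4*(-4)) = (5/3)*0 + 59*(-4 - 16) = 0 + 59*(-20) = 0 - 1180 = -1180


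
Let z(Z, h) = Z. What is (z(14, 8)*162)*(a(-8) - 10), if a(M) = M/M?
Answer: -20412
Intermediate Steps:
a(M) = 1
(z(14, 8)*162)*(a(-8) - 10) = (14*162)*(1 - 10) = 2268*(-9) = -20412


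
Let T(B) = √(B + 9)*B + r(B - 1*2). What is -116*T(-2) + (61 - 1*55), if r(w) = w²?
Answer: -1850 + 232*√7 ≈ -1236.2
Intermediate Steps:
T(B) = (-2 + B)² + B*√(9 + B) (T(B) = √(B + 9)*B + (B - 1*2)² = √(9 + B)*B + (B - 2)² = B*√(9 + B) + (-2 + B)² = (-2 + B)² + B*√(9 + B))
-116*T(-2) + (61 - 1*55) = -116*((-2 - 2)² - 2*√(9 - 2)) + (61 - 1*55) = -116*((-4)² - 2*√7) + (61 - 55) = -116*(16 - 2*√7) + 6 = (-1856 + 232*√7) + 6 = -1850 + 232*√7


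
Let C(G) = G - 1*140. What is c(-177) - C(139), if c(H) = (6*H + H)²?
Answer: 1535122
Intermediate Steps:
c(H) = 49*H² (c(H) = (7*H)² = 49*H²)
C(G) = -140 + G (C(G) = G - 140 = -140 + G)
c(-177) - C(139) = 49*(-177)² - (-140 + 139) = 49*31329 - 1*(-1) = 1535121 + 1 = 1535122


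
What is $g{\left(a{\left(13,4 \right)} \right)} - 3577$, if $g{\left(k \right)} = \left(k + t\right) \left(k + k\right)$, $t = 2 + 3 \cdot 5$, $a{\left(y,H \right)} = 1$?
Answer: $-3541$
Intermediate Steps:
$t = 17$ ($t = 2 + 15 = 17$)
$g{\left(k \right)} = 2 k \left(17 + k\right)$ ($g{\left(k \right)} = \left(k + 17\right) \left(k + k\right) = \left(17 + k\right) 2 k = 2 k \left(17 + k\right)$)
$g{\left(a{\left(13,4 \right)} \right)} - 3577 = 2 \cdot 1 \left(17 + 1\right) - 3577 = 2 \cdot 1 \cdot 18 - 3577 = 36 - 3577 = -3541$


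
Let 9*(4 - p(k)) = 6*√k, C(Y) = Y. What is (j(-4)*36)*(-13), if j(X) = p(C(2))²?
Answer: -7904 + 2496*√2 ≈ -4374.1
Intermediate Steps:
p(k) = 4 - 2*√k/3
j(X) = (4 - 2*√2/3)²
(j(-4)*36)*(-13) = ((152/9 - 16*√2/3)*36)*(-13) = (608 - 192*√2)*(-13) = -7904 + 2496*√2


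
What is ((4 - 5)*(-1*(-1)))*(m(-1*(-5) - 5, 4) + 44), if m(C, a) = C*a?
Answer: -44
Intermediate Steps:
((4 - 5)*(-1*(-1)))*(m(-1*(-5) - 5, 4) + 44) = ((4 - 5)*(-1*(-1)))*((-1*(-5) - 5)*4 + 44) = (-1*1)*((5 - 5)*4 + 44) = -(0*4 + 44) = -(0 + 44) = -1*44 = -44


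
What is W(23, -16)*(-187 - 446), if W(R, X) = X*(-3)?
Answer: -30384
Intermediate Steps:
W(R, X) = -3*X
W(23, -16)*(-187 - 446) = (-3*(-16))*(-187 - 446) = 48*(-633) = -30384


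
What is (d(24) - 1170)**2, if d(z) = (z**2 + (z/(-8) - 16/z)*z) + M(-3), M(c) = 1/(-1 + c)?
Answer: 7447441/16 ≈ 4.6547e+5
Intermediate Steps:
d(z) = -1/4 + z**2 + z*(-16/z - z/8) (d(z) = (z**2 + (z/(-8) - 16/z)*z) + 1/(-1 - 3) = (z**2 + (z*(-1/8) - 16/z)*z) + 1/(-4) = (z**2 + (-z/8 - 16/z)*z) - 1/4 = (z**2 + (-16/z - z/8)*z) - 1/4 = (z**2 + z*(-16/z - z/8)) - 1/4 = -1/4 + z**2 + z*(-16/z - z/8))
(d(24) - 1170)**2 = ((-65/4 + (7/8)*24**2) - 1170)**2 = ((-65/4 + (7/8)*576) - 1170)**2 = ((-65/4 + 504) - 1170)**2 = (1951/4 - 1170)**2 = (-2729/4)**2 = 7447441/16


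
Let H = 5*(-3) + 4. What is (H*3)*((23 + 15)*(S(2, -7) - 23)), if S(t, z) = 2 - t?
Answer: 28842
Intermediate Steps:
H = -11 (H = -15 + 4 = -11)
(H*3)*((23 + 15)*(S(2, -7) - 23)) = (-11*3)*((23 + 15)*((2 - 1*2) - 23)) = -1254*((2 - 2) - 23) = -1254*(0 - 23) = -1254*(-23) = -33*(-874) = 28842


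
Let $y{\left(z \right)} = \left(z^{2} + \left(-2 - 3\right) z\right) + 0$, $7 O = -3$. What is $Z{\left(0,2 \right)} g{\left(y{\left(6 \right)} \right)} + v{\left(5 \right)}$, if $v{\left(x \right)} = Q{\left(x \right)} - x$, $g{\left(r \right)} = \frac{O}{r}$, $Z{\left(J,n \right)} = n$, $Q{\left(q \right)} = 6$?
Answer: $\frac{6}{7} \approx 0.85714$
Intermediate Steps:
$O = - \frac{3}{7}$ ($O = \frac{1}{7} \left(-3\right) = - \frac{3}{7} \approx -0.42857$)
$y{\left(z \right)} = z^{2} - 5 z$ ($y{\left(z \right)} = \left(z^{2} + \left(-2 - 3\right) z\right) + 0 = \left(z^{2} - 5 z\right) + 0 = z^{2} - 5 z$)
$g{\left(r \right)} = - \frac{3}{7 r}$
$v{\left(x \right)} = 6 - x$
$Z{\left(0,2 \right)} g{\left(y{\left(6 \right)} \right)} + v{\left(5 \right)} = 2 \left(- \frac{3}{7 \cdot 6 \left(-5 + 6\right)}\right) + \left(6 - 5\right) = 2 \left(- \frac{3}{7 \cdot 6 \cdot 1}\right) + \left(6 - 5\right) = 2 \left(- \frac{3}{7 \cdot 6}\right) + 1 = 2 \left(\left(- \frac{3}{7}\right) \frac{1}{6}\right) + 1 = 2 \left(- \frac{1}{14}\right) + 1 = - \frac{1}{7} + 1 = \frac{6}{7}$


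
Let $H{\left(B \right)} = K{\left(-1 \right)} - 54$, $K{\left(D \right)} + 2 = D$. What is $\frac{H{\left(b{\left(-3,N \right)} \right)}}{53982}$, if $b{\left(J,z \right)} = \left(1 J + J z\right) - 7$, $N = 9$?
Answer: $- \frac{19}{17994} \approx -0.0010559$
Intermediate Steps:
$K{\left(D \right)} = -2 + D$
$b{\left(J,z \right)} = -7 + J + J z$ ($b{\left(J,z \right)} = \left(J + J z\right) - 7 = -7 + J + J z$)
$H{\left(B \right)} = -57$ ($H{\left(B \right)} = \left(-2 - 1\right) - 54 = -3 - 54 = -57$)
$\frac{H{\left(b{\left(-3,N \right)} \right)}}{53982} = - \frac{57}{53982} = \left(-57\right) \frac{1}{53982} = - \frac{19}{17994}$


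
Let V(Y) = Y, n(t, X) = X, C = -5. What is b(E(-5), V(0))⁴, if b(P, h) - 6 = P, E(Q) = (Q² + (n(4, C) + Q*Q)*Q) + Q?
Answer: 29986576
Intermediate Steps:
E(Q) = Q + Q² + Q*(-5 + Q²) (E(Q) = (Q² + (-5 + Q*Q)*Q) + Q = (Q² + (-5 + Q²)*Q) + Q = (Q² + Q*(-5 + Q²)) + Q = Q + Q² + Q*(-5 + Q²))
b(P, h) = 6 + P
b(E(-5), V(0))⁴ = (6 - 5*(-4 - 5 + (-5)²))⁴ = (6 - 5*(-4 - 5 + 25))⁴ = (6 - 5*16)⁴ = (6 - 80)⁴ = (-74)⁴ = 29986576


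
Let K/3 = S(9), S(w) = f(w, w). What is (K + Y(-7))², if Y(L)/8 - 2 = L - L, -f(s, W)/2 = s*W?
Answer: 220900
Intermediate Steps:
f(s, W) = -2*W*s (f(s, W) = -2*s*W = -2*W*s)
S(w) = -2*w² (S(w) = -2*w*w = -2*w²)
K = -486 (K = 3*(-2*9²) = 3*(-2*81) = 3*(-162) = -486)
Y(L) = 16 (Y(L) = 16 + 8*(L - L) = 16 + 8*0 = 16 + 0 = 16)
(K + Y(-7))² = (-486 + 16)² = (-470)² = 220900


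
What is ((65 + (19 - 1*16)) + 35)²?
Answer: 10609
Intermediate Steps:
((65 + (19 - 1*16)) + 35)² = ((65 + (19 - 16)) + 35)² = ((65 + 3) + 35)² = (68 + 35)² = 103² = 10609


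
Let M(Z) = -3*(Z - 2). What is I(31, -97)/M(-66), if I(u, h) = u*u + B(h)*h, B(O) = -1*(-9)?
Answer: 22/51 ≈ 0.43137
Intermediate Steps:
B(O) = 9
I(u, h) = u² + 9*h (I(u, h) = u*u + 9*h = u² + 9*h)
M(Z) = 6 - 3*Z (M(Z) = -3*(-2 + Z) = 6 - 3*Z)
I(31, -97)/M(-66) = (31² + 9*(-97))/(6 - 3*(-66)) = (961 - 873)/(6 + 198) = 88/204 = 88*(1/204) = 22/51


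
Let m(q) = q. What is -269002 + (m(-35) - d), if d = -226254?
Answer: -42783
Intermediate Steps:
-269002 + (m(-35) - d) = -269002 + (-35 - 1*(-226254)) = -269002 + (-35 + 226254) = -269002 + 226219 = -42783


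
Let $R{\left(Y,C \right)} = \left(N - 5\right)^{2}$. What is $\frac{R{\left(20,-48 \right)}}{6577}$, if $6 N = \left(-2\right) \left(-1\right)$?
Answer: $\frac{196}{59193} \approx 0.0033112$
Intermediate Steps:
$N = \frac{1}{3}$ ($N = \frac{\left(-2\right) \left(-1\right)}{6} = \frac{1}{6} \cdot 2 = \frac{1}{3} \approx 0.33333$)
$R{\left(Y,C \right)} = \frac{196}{9}$ ($R{\left(Y,C \right)} = \left(\frac{1}{3} - 5\right)^{2} = \left(- \frac{14}{3}\right)^{2} = \frac{196}{9}$)
$\frac{R{\left(20,-48 \right)}}{6577} = \frac{196}{9 \cdot 6577} = \frac{196}{9} \cdot \frac{1}{6577} = \frac{196}{59193}$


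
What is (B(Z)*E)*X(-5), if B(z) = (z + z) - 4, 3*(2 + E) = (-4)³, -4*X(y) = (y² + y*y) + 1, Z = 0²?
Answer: -1190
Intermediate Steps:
Z = 0
X(y) = -¼ - y²/2 (X(y) = -((y² + y*y) + 1)/4 = -((y² + y²) + 1)/4 = -(2*y² + 1)/4 = -(1 + 2*y²)/4 = -¼ - y²/2)
E = -70/3 (E = -2 + (⅓)*(-4)³ = -2 + (⅓)*(-64) = -2 - 64/3 = -70/3 ≈ -23.333)
B(z) = -4 + 2*z (B(z) = 2*z - 4 = -4 + 2*z)
(B(Z)*E)*X(-5) = ((-4 + 2*0)*(-70/3))*(-¼ - ½*(-5)²) = ((-4 + 0)*(-70/3))*(-¼ - ½*25) = (-4*(-70/3))*(-¼ - 25/2) = (280/3)*(-51/4) = -1190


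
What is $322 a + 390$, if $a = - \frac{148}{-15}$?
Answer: $\frac{53506}{15} \approx 3567.1$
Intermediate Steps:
$a = \frac{148}{15}$ ($a = \left(-148\right) \left(- \frac{1}{15}\right) = \frac{148}{15} \approx 9.8667$)
$322 a + 390 = 322 \cdot \frac{148}{15} + 390 = \frac{47656}{15} + 390 = \frac{53506}{15}$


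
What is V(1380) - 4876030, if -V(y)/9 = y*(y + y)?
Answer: -39155230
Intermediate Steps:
V(y) = -18*y**2 (V(y) = -9*y*(y + y) = -9*y*2*y = -18*y**2)
V(1380) - 4876030 = -18*1380**2 - 4876030 = -18*1904400 - 4876030 = -34279200 - 4876030 = -39155230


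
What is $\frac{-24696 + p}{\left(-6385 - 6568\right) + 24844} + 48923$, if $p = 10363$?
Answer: $\frac{52884460}{1081} \approx 48922.0$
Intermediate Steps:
$\frac{-24696 + p}{\left(-6385 - 6568\right) + 24844} + 48923 = \frac{-24696 + 10363}{\left(-6385 - 6568\right) + 24844} + 48923 = - \frac{14333}{\left(-6385 - 6568\right) + 24844} + 48923 = - \frac{14333}{-12953 + 24844} + 48923 = - \frac{14333}{11891} + 48923 = \left(-14333\right) \frac{1}{11891} + 48923 = - \frac{1303}{1081} + 48923 = \frac{52884460}{1081}$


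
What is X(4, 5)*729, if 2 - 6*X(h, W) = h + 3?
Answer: -1215/2 ≈ -607.50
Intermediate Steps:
X(h, W) = -1/6 - h/6 (X(h, W) = 1/3 - (h + 3)/6 = 1/3 - (3 + h)/6 = 1/3 + (-1/2 - h/6) = -1/6 - h/6)
X(4, 5)*729 = (-1/6 - 1/6*4)*729 = (-1/6 - 2/3)*729 = -5/6*729 = -1215/2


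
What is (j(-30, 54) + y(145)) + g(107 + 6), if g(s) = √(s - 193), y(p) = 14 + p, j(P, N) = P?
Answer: 129 + 4*I*√5 ≈ 129.0 + 8.9443*I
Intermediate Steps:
g(s) = √(-193 + s)
(j(-30, 54) + y(145)) + g(107 + 6) = (-30 + (14 + 145)) + √(-193 + (107 + 6)) = (-30 + 159) + √(-193 + 113) = 129 + √(-80) = 129 + 4*I*√5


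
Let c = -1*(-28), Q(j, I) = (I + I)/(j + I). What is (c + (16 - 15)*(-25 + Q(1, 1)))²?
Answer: 16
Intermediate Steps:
Q(j, I) = 2*I/(I + j) (Q(j, I) = (2*I)/(I + j) = 2*I/(I + j))
c = 28
(c + (16 - 15)*(-25 + Q(1, 1)))² = (28 + (16 - 15)*(-25 + 2*1/(1 + 1)))² = (28 + 1*(-25 + 2*1/2))² = (28 + 1*(-25 + 2*1*(½)))² = (28 + 1*(-25 + 1))² = (28 + 1*(-24))² = (28 - 24)² = 4² = 16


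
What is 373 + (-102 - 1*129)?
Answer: 142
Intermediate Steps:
373 + (-102 - 1*129) = 373 + (-102 - 129) = 373 - 231 = 142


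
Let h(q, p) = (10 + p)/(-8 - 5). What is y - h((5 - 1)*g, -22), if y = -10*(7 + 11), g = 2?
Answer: -2352/13 ≈ -180.92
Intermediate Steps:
y = -180 (y = -10*18 = -180)
h(q, p) = -10/13 - p/13 (h(q, p) = (10 + p)/(-13) = (10 + p)*(-1/13) = -10/13 - p/13)
y - h((5 - 1)*g, -22) = -180 - (-10/13 - 1/13*(-22)) = -180 - (-10/13 + 22/13) = -180 - 1*12/13 = -180 - 12/13 = -2352/13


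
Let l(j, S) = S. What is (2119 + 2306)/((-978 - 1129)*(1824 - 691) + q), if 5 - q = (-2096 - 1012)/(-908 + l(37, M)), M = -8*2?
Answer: -48675/26259523 ≈ -0.0018536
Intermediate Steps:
M = -16
q = 18/11 (q = 5 - (-2096 - 1012)/(-908 - 16) = 5 - (-3108)/(-924) = 5 - (-3108)*(-1)/924 = 5 - 1*37/11 = 5 - 37/11 = 18/11 ≈ 1.6364)
(2119 + 2306)/((-978 - 1129)*(1824 - 691) + q) = (2119 + 2306)/((-978 - 1129)*(1824 - 691) + 18/11) = 4425/(-2107*1133 + 18/11) = 4425/(-2387231 + 18/11) = 4425/(-26259523/11) = 4425*(-11/26259523) = -48675/26259523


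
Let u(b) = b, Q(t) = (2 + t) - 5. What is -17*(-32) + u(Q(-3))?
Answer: 538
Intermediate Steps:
Q(t) = -3 + t
-17*(-32) + u(Q(-3)) = -17*(-32) + (-3 - 3) = 544 - 6 = 538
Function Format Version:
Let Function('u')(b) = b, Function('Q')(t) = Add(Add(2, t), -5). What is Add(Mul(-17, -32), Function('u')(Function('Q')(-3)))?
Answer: 538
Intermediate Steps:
Function('Q')(t) = Add(-3, t)
Add(Mul(-17, -32), Function('u')(Function('Q')(-3))) = Add(Mul(-17, -32), Add(-3, -3)) = Add(544, -6) = 538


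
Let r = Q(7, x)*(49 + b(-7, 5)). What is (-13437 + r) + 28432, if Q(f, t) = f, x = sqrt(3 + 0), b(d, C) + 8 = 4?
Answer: 15310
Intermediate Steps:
b(d, C) = -4 (b(d, C) = -8 + 4 = -4)
x = sqrt(3) ≈ 1.7320
r = 315 (r = 7*(49 - 4) = 7*45 = 315)
(-13437 + r) + 28432 = (-13437 + 315) + 28432 = -13122 + 28432 = 15310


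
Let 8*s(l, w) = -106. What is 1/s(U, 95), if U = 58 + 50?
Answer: -4/53 ≈ -0.075472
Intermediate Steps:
U = 108
s(l, w) = -53/4 (s(l, w) = (⅛)*(-106) = -53/4)
1/s(U, 95) = 1/(-53/4) = -4/53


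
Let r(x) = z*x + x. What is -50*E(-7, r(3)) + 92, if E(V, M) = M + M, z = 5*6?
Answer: -9208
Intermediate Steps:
z = 30
r(x) = 31*x (r(x) = 30*x + x = 31*x)
E(V, M) = 2*M
-50*E(-7, r(3)) + 92 = -100*31*3 + 92 = -100*93 + 92 = -50*186 + 92 = -9300 + 92 = -9208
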